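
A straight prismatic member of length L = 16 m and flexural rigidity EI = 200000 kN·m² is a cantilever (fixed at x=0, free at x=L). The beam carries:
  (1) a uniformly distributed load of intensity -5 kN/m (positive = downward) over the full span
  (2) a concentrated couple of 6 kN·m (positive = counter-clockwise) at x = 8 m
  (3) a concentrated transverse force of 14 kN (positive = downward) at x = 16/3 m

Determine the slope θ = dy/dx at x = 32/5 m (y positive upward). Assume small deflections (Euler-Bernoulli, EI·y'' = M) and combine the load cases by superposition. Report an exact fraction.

θ(32/5) = 8843/703125 rad

Load 1 — uniform load w=-5 kN/m over full span:
  θ_1 = -wx(x²-3Lx+3L²)/(6EI) = -(-5)·(32/5)·((32/5)²-3·16·(32/5)+3·16²)/(6·200000) = 3136/234375 rad
Load 2 — applied couple M₀=6 kN·m at a=8 m (b=L-a=8):
  θ_2 = M₀x/EI  [x≤a] = 6·(32/5)/200000 = 3/15625 rad
Load 3 — point force P=14 kN at a=16/3 m (b=L-a=32/3):
  θ_3 = -Pa²/(2EI)  [x>a] = -14·(16/3)²/(2·200000) = -28/28125 rad
Superposition: θ = Σ θ_i = 8843/703125 rad ≈ 0.012577 rad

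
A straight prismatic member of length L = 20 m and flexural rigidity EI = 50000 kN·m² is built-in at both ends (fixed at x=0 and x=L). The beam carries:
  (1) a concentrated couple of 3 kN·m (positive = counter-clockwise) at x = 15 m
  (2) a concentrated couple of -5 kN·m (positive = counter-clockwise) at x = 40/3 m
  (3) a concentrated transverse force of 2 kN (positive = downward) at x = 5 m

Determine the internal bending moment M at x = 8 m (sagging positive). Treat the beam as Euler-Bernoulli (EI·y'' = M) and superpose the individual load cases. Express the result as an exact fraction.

M(8) = 103/80 kN·m

Load 1 — applied couple M₀=3 kN·m at a=15 m (b=L-a=5):
  M_1 = R_Ax - M_A  [x≤a] with R_A=27/160, M_A=15/16 = (27/160)·8 - (15/16) = 33/80 kN·m
Load 2 — applied couple M₀=-5 kN·m at a=40/3 m (b=L-a=20/3):
  M_2 = R_Ax - M_A  [x≤a] with R_A=-1/3, M_A=-5/3 = (-1/3)·8 - (-5/3) = -1 kN·m
Load 3 — point force P=2 kN at a=5 m (b=L-a=15):
  M_3 = Pa²(a+3b)(L-x)/L³ - Pa²b/L²  [x>a] = 2·5²·(5+3·15)·(20-8)/20³ - 2·5²·15/20² = 15/8 kN·m
Superposition: M = Σ M_i = 103/80 kN·m ≈ 1.287500 kN·m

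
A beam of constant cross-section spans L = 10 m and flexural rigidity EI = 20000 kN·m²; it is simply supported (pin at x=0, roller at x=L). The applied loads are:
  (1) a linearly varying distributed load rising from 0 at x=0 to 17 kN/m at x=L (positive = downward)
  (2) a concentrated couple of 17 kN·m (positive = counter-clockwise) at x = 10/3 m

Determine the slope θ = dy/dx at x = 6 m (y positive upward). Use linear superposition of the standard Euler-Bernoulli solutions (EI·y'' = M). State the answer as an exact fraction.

θ(6) = 1853/450000 rad

Load 1 — triangular load w₀=17 kN/m (0→w₀ over full span):
  θ_1 = -w₀(7L⁴-30L²x²+15x⁴)/(360LEI) = -17·(7·10⁴-30·10²·6²+15·6⁴)/(360·10·20000) = 493/112500 rad
Load 2 — applied couple M₀=17 kN·m at a=10/3 m (b=L-a=20/3):
  θ_2 = (M₀x²/(2L)-M₀(x-a)+C₁)/EI  [x>a] with C₁=M₀(3b²-L²)/(6L)=85/9 = (17·6²/(2·10)-17·(6-(10/3))+(85/9))/20000 = -119/450000 rad
Superposition: θ = Σ θ_i = 1853/450000 rad ≈ 0.004118 rad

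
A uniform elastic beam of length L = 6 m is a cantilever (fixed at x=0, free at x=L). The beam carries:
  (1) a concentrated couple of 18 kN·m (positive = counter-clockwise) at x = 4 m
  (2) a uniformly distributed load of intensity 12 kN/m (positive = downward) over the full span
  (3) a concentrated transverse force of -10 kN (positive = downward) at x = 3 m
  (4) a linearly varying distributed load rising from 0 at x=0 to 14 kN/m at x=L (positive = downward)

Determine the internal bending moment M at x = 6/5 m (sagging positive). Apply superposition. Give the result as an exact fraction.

Load 1 — applied couple M₀=18 kN·m at a=4 m (b=L-a=2):
  M_1 = M₀  [x≤a] = 18 = 18 kN·m
Load 2 — uniform load w=12 kN/m over full span:
  M_2 = -w(L-x)²/2 = -12·(6-(6/5))²/2 = -3456/25 kN·m
Load 3 — point force P=-10 kN at a=3 m (b=L-a=3):
  M_3 = -P(a-x)  [x≤a] = -(-10)·(3-(6/5)) = 18 kN·m
Load 4 — triangular load w₀=14 kN/m (0→w₀ over full span):
  M_4 = w₀Lx/2 - w₀L²/3 - w₀x³/(6L) = 14·6·(6/5)/2 - 14·6²/3 - 14·(6/5)³/(6·6) = -14784/125 kN·m
Superposition: M = Σ M_i = -27564/125 kN·m ≈ -220.512000 kN·m

M(6/5) = -27564/125 kN·m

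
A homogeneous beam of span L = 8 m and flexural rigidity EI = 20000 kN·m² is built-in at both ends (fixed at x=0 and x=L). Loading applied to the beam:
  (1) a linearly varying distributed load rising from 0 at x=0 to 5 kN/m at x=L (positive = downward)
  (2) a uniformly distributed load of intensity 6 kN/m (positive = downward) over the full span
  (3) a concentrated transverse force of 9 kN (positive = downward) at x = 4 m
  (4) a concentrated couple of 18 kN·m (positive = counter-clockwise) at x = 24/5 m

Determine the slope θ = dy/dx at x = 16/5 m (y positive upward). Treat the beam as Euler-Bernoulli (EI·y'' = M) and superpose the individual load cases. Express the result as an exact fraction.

θ(16/5) = -1017/781250 rad

Load 1 — triangular load w₀=5 kN/m (0→w₀ over full span):
  θ_1 = -w₀(2x(L-x)(L-2x)(x+2L)+x²(L-x)²)/(120LEI) = -5·(2·(16/5)·(8-(16/5))·(8-2·(16/5))·((16/5)+2·8)+(16/5)²·(8-(16/5))²)/(120·8·20000) = -24/78125 rad
Load 2 — uniform load w=6 kN/m over full span:
  θ_2 = -wx(L-x)(L-2x)/(12EI) = -6·(16/5)·(8-(16/5))·(8-2·(16/5))/(12·20000) = -48/78125 rad
Load 3 — point force P=9 kN at a=4 m (b=L-a=4):
  θ_3 = -Pb²x(2aL-(3a+b)x)/(2L³EI)  [x≤a] = -9·4²·(16/5)·(2·4·8-(3·4+4)·(16/5))/(2·8³·20000) = -9/31250 rad
Load 4 — applied couple M₀=18 kN·m at a=24/5 m (b=L-a=16/5):
  θ_4 = (R_Ax²/2 - M_Ax)/EI  [x≤a] with R_A=81/25, M_A=144/25 = ((81/25)·(16/5)²/2 - (144/25)·(16/5))/20000 = -36/390625 rad
Superposition: θ = Σ θ_i = -1017/781250 rad ≈ -0.001302 rad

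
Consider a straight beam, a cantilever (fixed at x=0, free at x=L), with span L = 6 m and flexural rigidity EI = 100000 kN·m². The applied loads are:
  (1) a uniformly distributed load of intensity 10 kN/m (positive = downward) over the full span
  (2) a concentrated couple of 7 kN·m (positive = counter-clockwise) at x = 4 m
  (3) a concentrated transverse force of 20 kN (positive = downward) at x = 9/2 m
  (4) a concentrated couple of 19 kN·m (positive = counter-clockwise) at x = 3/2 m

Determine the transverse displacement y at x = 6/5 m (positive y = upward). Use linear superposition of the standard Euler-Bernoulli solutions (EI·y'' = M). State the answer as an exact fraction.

Load 1 — uniform load w=10 kN/m over full span:
  y_1 = -wx²(x²-4Lx+6L²)/(24EI) = -10·(6/5)²·((6/5)²-4·6·(6/5)+6·6²)/(24·100000) = -3537/3125000 m
Load 2 — applied couple M₀=7 kN·m at a=4 m (b=L-a=2):
  y_2 = M₀x²/(2EI)  [x≤a] = 7·(6/5)²/(2·100000) = 63/1250000 m
Load 3 — point force P=20 kN at a=9/2 m (b=L-a=3/2):
  y_3 = -Px²(3a-x)/(6EI)  [x≤a] = -20·(6/5)²·(3·(9/2)-(6/5))/(6·100000) = -369/625000 m
Load 4 — applied couple M₀=19 kN·m at a=3/2 m (b=L-a=9/2):
  y_4 = M₀x²/(2EI)  [x≤a] = 19·(6/5)²/(2·100000) = 171/1250000 m
Superposition: y = Σ y_i = -4797/3125000 m ≈ -0.001535 m

y(6/5) = -4797/3125000 m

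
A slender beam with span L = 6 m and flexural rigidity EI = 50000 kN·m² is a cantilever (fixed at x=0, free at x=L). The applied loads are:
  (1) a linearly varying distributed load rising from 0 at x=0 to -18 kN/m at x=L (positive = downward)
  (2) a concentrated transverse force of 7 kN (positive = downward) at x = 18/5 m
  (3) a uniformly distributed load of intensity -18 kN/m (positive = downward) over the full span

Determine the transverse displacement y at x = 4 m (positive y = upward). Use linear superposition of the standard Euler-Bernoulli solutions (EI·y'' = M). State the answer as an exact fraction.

y(4) = 83831/1562500 m

Load 1 — triangular load w₀=-18 kN/m (0→w₀ over full span):
  y_1 = (w₀Lx³/12-w₀L²x²/6-w₀x⁵/(120L))/EI = ((-18)·6·4³/12-(-18)·6²·4²/6-(-18)·4⁵/(120·6))/50000 = 368/15625 m
Load 2 — point force P=7 kN at a=18/5 m (b=L-a=12/5):
  y_2 = -Pa²(3x-a)/(6EI)  [x>a] = -7·(18/5)²·(3·4-(18/5))/(6·50000) = -3969/1562500 m
Load 3 — uniform load w=-18 kN/m over full span:
  y_3 = -wx²(x²-4Lx+6L²)/(24EI) = -(-18)·4²·(4²-4·6·4+6·6²)/(24·50000) = 102/3125 m
Superposition: y = Σ y_i = 83831/1562500 m ≈ 0.053652 m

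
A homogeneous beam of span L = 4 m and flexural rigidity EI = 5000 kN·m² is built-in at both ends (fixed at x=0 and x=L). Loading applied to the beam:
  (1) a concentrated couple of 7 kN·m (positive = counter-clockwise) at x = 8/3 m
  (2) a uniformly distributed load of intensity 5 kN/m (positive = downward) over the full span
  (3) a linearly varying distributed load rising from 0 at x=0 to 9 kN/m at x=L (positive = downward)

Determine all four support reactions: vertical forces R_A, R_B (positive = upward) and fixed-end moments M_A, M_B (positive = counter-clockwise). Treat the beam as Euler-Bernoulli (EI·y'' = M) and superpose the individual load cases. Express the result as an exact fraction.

Load 1 — applied couple M₀=7 kN·m at a=8/3 m (b=L-a=4/3):
  R_A = 6M₀ab/L³ = 6·7·(8/3)·(4/3)/4³ = 7/3 kN
  M_A = M₀b(2a-b)/L² = 7·(4/3)·(2·(8/3)-(4/3))/4² = 7/3 kN·m
  R_B = -6M₀ab/L³ = -6·7·(8/3)·(4/3)/4³ = -7/3 kN
  M_B = M₀a(2b-a)/L² = 7·(8/3)·(2·(4/3)-(8/3))/4² = 0 kN·m
Load 2 — uniform load w=5 kN/m over full span:
  R_A = wL/2 = 5·4/2 = 10 kN
  M_A = wL²/12 = 5·4²/12 = 20/3 kN·m
  R_B = wL/2 = 5·4/2 = 10 kN
  M_B = -wL²/12 = -5·4²/12 = -20/3 kN·m
Load 3 — triangular load w₀=9 kN/m (0→w₀ over full span):
  R_A = 3w₀L/20 = 3·9·4/20 = 27/5 kN
  M_A = w₀L²/30 = 9·4²/30 = 24/5 kN·m
  R_B = 7w₀L/20 = 7·9·4/20 = 63/5 kN
  M_B = -w₀L²/20 = -9·4²/20 = -36/5 kN·m
Superposition: R_A = 266/15 kN, M_A = 69/5 kN·m, R_B = 304/15 kN, M_B = -208/15 kN·m

R_A = 266/15 kN, M_A = 69/5 kN·m, R_B = 304/15 kN, M_B = -208/15 kN·m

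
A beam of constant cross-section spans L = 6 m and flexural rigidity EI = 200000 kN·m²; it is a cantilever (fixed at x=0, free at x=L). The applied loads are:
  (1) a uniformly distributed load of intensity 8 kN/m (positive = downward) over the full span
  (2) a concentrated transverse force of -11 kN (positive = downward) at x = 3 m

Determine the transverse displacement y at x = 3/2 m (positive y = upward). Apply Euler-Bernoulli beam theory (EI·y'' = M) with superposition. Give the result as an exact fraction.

y(3/2) = -423/800000 m

Load 1 — uniform load w=8 kN/m over full span:
  y_1 = -wx²(x²-4Lx+6L²)/(24EI) = -8·(3/2)²·((3/2)²-4·6·(3/2)+6·6²)/(24·200000) = -2187/3200000 m
Load 2 — point force P=-11 kN at a=3 m (b=L-a=3):
  y_2 = -Px²(3a-x)/(6EI)  [x≤a] = -(-11)·(3/2)²·(3·3-(3/2))/(6·200000) = 99/640000 m
Superposition: y = Σ y_i = -423/800000 m ≈ -0.000529 m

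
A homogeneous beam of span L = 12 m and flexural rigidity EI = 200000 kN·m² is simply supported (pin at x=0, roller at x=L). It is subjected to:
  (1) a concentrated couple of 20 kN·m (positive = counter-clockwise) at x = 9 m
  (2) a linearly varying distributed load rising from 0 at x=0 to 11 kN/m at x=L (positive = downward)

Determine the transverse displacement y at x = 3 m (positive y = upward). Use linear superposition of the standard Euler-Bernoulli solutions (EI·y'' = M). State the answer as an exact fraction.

Load 1 — applied couple M₀=20 kN·m at a=9 m (b=L-a=3):
  y_1 = (M₀x³/(6L)+C₁x)/EI  [x≤a] with C₁=M₀(3b²-L²)/(6L)=-65/2 = (20·3³/(6·12)+(-65/2)·3)/200000 = -9/20000 m
Load 2 — triangular load w₀=11 kN/m (0→w₀ over full span):
  y_2 = -w₀x(7L⁴-10L²x²+3x⁴)/(360LEI) = -11·3·(7·12⁴-10·12²·3²+3·3⁴)/(360·12·200000) = -32373/6400000 m
Superposition: y = Σ y_i = -35253/6400000 m ≈ -0.005508 m

y(3) = -35253/6400000 m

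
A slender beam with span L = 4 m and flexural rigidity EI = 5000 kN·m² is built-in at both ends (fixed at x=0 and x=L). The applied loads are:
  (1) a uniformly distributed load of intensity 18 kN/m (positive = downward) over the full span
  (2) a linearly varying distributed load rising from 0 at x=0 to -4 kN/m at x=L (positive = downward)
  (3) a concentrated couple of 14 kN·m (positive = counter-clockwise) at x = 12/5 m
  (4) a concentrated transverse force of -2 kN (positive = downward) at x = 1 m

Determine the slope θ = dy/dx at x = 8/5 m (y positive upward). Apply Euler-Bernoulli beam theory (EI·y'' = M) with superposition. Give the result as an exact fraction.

Load 1 — uniform load w=18 kN/m over full span:
  θ_1 = -wx(L-x)(L-2x)/(12EI) = -18·(8/5)·(4-(8/5))·(4-2·(8/5))/(12·5000) = -72/78125 rad
Load 2 — triangular load w₀=-4 kN/m (0→w₀ over full span):
  θ_2 = -w₀(2x(L-x)(L-2x)(x+2L)+x²(L-x)²)/(120LEI) = -(-4)·(2·(8/5)·(4-(8/5))·(4-2·(8/5))·((8/5)+2·4)+(8/5)²·(4-(8/5))²)/(120·4·5000) = 48/390625 rad
Load 3 — applied couple M₀=14 kN·m at a=12/5 m (b=L-a=8/5):
  θ_3 = (R_Ax²/2 - M_Ax)/EI  [x≤a] with R_A=126/25, M_A=112/25 = ((126/25)·(8/5)²/2 - (112/25)·(8/5))/5000 = -56/390625 rad
Load 4 — point force P=-2 kN at a=1 m (b=L-a=3):
  θ_4 = Pa²(L-x)(2bL-(3b+a)(L-x))/(2L³EI)  [x>a] = (-2)·1²·(4-(8/5))·(2·3·4-(3·3+1)·(4-(8/5)))/(2·4³·5000) = 0 rad
Superposition: θ = Σ θ_i = -368/390625 rad ≈ -0.000942 rad

θ(8/5) = -368/390625 rad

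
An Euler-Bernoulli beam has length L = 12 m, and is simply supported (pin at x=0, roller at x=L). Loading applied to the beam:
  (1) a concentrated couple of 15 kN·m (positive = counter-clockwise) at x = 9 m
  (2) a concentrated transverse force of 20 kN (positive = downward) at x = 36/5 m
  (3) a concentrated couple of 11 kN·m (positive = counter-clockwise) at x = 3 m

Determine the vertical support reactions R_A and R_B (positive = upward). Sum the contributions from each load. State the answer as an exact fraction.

Load 1 — applied couple M₀=15 kN·m at a=9 m (b=L-a=3):
  R_A = M₀/L = 15/12 = 5/4 kN
  R_B = -M₀/L = -15/12 = -5/4 kN
Load 2 — point force P=20 kN at a=36/5 m (b=L-a=24/5):
  R_A = Pb/L = 20·(24/5)/12 = 8 kN
  R_B = Pa/L = 20·(36/5)/12 = 12 kN
Load 3 — applied couple M₀=11 kN·m at a=3 m (b=L-a=9):
  R_A = M₀/L = 11/12 kN
  R_B = -M₀/L = -11/12 kN
Superposition: R_A = 61/6 kN, R_B = 59/6 kN

R_A = 61/6 kN, R_B = 59/6 kN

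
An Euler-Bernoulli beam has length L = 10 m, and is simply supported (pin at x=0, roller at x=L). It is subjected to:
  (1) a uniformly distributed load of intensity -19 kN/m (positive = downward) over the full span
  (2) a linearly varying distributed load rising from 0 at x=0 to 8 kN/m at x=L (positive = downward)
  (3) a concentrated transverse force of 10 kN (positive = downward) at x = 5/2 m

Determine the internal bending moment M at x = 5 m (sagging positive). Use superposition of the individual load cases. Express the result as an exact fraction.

M(5) = -175 kN·m

Load 1 — uniform load w=-19 kN/m over full span:
  M_1 = wx(L-x)/2 = (-19)·5·(10-5)/2 = -475/2 kN·m
Load 2 — triangular load w₀=8 kN/m (0→w₀ over full span):
  M_2 = w₀Lx/6 - w₀x³/(6L) = 8·10·5/6 - 8·5³/(6·10) = 50 kN·m
Load 3 — point force P=10 kN at a=5/2 m (b=L-a=15/2):
  M_3 = Pa(L-x)/L  [x>a] = 10·(5/2)·(10-5)/10 = 25/2 kN·m
Superposition: M = Σ M_i = -175 kN·m ≈ -175.000000 kN·m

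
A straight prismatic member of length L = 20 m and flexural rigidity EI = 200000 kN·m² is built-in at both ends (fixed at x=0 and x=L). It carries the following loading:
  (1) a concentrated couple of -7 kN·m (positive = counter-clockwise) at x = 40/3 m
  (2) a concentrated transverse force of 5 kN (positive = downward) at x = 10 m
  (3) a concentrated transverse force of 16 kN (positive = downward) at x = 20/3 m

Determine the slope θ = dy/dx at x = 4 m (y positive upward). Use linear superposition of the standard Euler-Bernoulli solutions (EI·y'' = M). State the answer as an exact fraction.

Load 1 — applied couple M₀=-7 kN·m at a=40/3 m (b=L-a=20/3):
  θ_1 = (R_Ax²/2 - M_Ax)/EI  [x≤a] with R_A=-7/15, M_A=-7/3 = ((-7/15)·4²/2 - (-7/3)·4)/200000 = 7/250000 rad
Load 2 — point force P=5 kN at a=10 m (b=L-a=10):
  θ_2 = -Pb²x(2aL-(3a+b)x)/(2L³EI)  [x≤a] = -5·10²·4·(2·10·20-(3·10+10)·4)/(2·20³·200000) = -3/20000 rad
Load 3 — point force P=16 kN at a=20/3 m (b=L-a=40/3):
  θ_3 = -Pb²x(2aL-(3a+b)x)/(2L³EI)  [x≤a] = -16·(40/3)²·4·(2·(20/3)·20-(3·(20/3)+(40/3))·4)/(2·20³·200000) = -8/16875 rad
Superposition: θ = Σ θ_i = -8047/13500000 rad ≈ -0.000596 rad

θ(4) = -8047/13500000 rad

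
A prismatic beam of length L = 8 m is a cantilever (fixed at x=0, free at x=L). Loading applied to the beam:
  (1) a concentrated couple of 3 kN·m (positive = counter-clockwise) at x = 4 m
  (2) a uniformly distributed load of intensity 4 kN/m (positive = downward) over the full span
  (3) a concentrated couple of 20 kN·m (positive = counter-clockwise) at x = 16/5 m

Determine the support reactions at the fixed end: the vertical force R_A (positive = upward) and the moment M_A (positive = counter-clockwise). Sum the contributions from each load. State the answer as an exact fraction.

R_A = 32 kN, M_A = 105 kN·m

Load 1 — applied couple M₀=3 kN·m at a=4 m (b=L-a=4):
  R_A = 0 kN
  M_A = -M₀ = -3 kN·m
Load 2 — uniform load w=4 kN/m over full span:
  R_A = wL = 4·8 = 32 kN
  M_A = wL²/2 = 4·8²/2 = 128 kN·m
Load 3 — applied couple M₀=20 kN·m at a=16/5 m (b=L-a=24/5):
  R_A = 0 kN
  M_A = -M₀ = -20 kN·m
Superposition: R_A = 32 kN, M_A = 105 kN·m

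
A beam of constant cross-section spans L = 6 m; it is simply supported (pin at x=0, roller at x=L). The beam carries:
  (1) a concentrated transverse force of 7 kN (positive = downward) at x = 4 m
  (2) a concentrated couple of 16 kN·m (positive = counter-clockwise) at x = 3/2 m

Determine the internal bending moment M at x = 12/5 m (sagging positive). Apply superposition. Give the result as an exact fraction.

Load 1 — point force P=7 kN at a=4 m (b=L-a=2):
  M_1 = Pbx/L  [x≤a] = 7·2·(12/5)/6 = 28/5 kN·m
Load 2 — applied couple M₀=16 kN·m at a=3/2 m (b=L-a=9/2):
  M_2 = M₀x/L - M₀  [x>a] = 16·(12/5)/6 - 16 = -48/5 kN·m
Superposition: M = Σ M_i = -4 kN·m ≈ -4.000000 kN·m

M(12/5) = -4 kN·m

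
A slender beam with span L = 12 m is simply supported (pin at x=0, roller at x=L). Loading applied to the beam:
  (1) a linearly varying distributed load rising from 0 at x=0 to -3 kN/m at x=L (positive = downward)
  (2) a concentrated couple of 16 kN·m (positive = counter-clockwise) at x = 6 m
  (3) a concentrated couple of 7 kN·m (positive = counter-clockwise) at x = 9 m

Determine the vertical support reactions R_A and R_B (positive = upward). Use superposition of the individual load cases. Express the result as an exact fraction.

R_A = -49/12 kN, R_B = -167/12 kN

Load 1 — triangular load w₀=-3 kN/m (0→w₀ over full span):
  R_A = w₀L/6 = (-3)·12/6 = -6 kN
  R_B = w₀L/3 = (-3)·12/3 = -12 kN
Load 2 — applied couple M₀=16 kN·m at a=6 m (b=L-a=6):
  R_A = M₀/L = 16/12 = 4/3 kN
  R_B = -M₀/L = -16/12 = -4/3 kN
Load 3 — applied couple M₀=7 kN·m at a=9 m (b=L-a=3):
  R_A = M₀/L = 7/12 kN
  R_B = -M₀/L = -7/12 kN
Superposition: R_A = -49/12 kN, R_B = -167/12 kN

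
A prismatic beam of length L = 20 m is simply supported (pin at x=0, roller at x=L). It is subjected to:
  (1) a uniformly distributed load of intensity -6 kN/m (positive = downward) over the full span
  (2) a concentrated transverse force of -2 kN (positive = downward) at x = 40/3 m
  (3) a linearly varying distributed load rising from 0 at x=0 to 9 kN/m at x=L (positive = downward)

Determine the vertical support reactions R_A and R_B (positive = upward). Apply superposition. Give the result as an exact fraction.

R_A = -92/3 kN, R_B = -4/3 kN

Load 1 — uniform load w=-6 kN/m over full span:
  R_A = wL/2 = (-6)·20/2 = -60 kN
  R_B = wL/2 = (-6)·20/2 = -60 kN
Load 2 — point force P=-2 kN at a=40/3 m (b=L-a=20/3):
  R_A = Pb/L = (-2)·(20/3)/20 = -2/3 kN
  R_B = Pa/L = (-2)·(40/3)/20 = -4/3 kN
Load 3 — triangular load w₀=9 kN/m (0→w₀ over full span):
  R_A = w₀L/6 = 9·20/6 = 30 kN
  R_B = w₀L/3 = 9·20/3 = 60 kN
Superposition: R_A = -92/3 kN, R_B = -4/3 kN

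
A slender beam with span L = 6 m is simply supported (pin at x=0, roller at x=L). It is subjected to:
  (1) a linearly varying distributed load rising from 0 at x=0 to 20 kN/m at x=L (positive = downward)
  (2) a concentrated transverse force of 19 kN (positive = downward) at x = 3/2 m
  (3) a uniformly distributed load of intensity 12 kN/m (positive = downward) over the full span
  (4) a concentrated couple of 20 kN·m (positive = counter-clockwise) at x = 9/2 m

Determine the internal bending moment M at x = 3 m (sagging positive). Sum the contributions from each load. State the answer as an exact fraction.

Load 1 — triangular load w₀=20 kN/m (0→w₀ over full span):
  M_1 = w₀Lx/6 - w₀x³/(6L) = 20·6·3/6 - 20·3³/(6·6) = 45 kN·m
Load 2 — point force P=19 kN at a=3/2 m (b=L-a=9/2):
  M_2 = Pa(L-x)/L  [x>a] = 19·(3/2)·(6-3)/6 = 57/4 kN·m
Load 3 — uniform load w=12 kN/m over full span:
  M_3 = wx(L-x)/2 = 12·3·(6-3)/2 = 54 kN·m
Load 4 — applied couple M₀=20 kN·m at a=9/2 m (b=L-a=3/2):
  M_4 = M₀x/L  [x≤a] = 20·3/6 = 10 kN·m
Superposition: M = Σ M_i = 493/4 kN·m ≈ 123.250000 kN·m

M(3) = 493/4 kN·m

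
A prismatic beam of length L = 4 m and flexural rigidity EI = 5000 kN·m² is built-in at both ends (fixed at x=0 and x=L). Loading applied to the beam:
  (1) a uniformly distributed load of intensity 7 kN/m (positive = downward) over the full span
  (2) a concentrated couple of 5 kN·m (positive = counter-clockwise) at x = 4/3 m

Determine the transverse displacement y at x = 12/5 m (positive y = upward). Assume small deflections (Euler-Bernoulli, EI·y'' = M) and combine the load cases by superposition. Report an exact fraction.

Load 1 — uniform load w=7 kN/m over full span:
  y_1 = -wx²(L-x)²/(24EI) = -7·(12/5)²·(4-(12/5))²/(24·5000) = -336/390625 m
Load 2 — applied couple M₀=5 kN·m at a=4/3 m (b=L-a=8/3):
  y_2 = (R_Ax³/6 - M_Ax²/2 - M₀(x-a)²/2)/EI  [x>a] with R_A=5/3, M_A=0 = ((5/3)·(12/5)³/6 - 0·(12/5)²/2 - 5·((12/5)-(4/3))²/2)/5000 = 28/140625 m
Superposition: y = Σ y_i = -2324/3515625 m ≈ -0.000661 m

y(12/5) = -2324/3515625 m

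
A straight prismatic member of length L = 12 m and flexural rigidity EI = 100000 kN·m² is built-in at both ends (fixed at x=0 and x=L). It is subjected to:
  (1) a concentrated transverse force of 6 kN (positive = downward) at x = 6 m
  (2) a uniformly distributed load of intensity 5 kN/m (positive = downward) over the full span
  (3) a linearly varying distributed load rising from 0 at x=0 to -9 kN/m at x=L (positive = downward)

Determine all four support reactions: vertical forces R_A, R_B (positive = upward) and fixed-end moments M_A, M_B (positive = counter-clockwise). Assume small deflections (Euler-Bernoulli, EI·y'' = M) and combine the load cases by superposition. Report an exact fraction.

R_A = 84/5 kN, M_A = 129/5 kN·m, R_B = -24/5 kN, M_B = -21/5 kN·m

Load 1 — point force P=6 kN at a=6 m (b=L-a=6):
  R_A = Pb²(3a+b)/L³ = 6·6²·(3·6+6)/12³ = 3 kN
  M_A = Pab²/L² = 6·6·6²/12² = 9 kN·m
  R_B = Pa²(a+3b)/L³ = 6·6²·(6+3·6)/12³ = 3 kN
  M_B = -Pa²b/L² = -6·6²·6/12² = -9 kN·m
Load 2 — uniform load w=5 kN/m over full span:
  R_A = wL/2 = 5·12/2 = 30 kN
  M_A = wL²/12 = 5·12²/12 = 60 kN·m
  R_B = wL/2 = 5·12/2 = 30 kN
  M_B = -wL²/12 = -5·12²/12 = -60 kN·m
Load 3 — triangular load w₀=-9 kN/m (0→w₀ over full span):
  R_A = 3w₀L/20 = 3·(-9)·12/20 = -81/5 kN
  M_A = w₀L²/30 = (-9)·12²/30 = -216/5 kN·m
  R_B = 7w₀L/20 = 7·(-9)·12/20 = -189/5 kN
  M_B = -w₀L²/20 = -(-9)·12²/20 = 324/5 kN·m
Superposition: R_A = 84/5 kN, M_A = 129/5 kN·m, R_B = -24/5 kN, M_B = -21/5 kN·m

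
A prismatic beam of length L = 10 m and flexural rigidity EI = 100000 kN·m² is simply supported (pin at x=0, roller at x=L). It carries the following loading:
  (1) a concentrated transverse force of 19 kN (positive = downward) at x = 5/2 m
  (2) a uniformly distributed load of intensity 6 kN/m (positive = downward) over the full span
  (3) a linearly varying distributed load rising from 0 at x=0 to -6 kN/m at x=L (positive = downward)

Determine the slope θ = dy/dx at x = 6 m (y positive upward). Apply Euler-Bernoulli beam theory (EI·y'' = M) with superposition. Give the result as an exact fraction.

θ(6) = 38057/48000000 rad

Load 1 — point force P=19 kN at a=5/2 m (b=L-a=15/2):
  θ_1 = -Pa(2L²-6Lx+3x²+a²)/(6LEI)  [x>a] = -19·(5/2)·(2·10²-6·10·6+3·6²+(5/2)²)/(6·10·100000) = 1159/3200000 rad
Load 2 — uniform load w=6 kN/m over full span:
  θ_2 = -w(L³-6Lx²+4x³)/(24EI) = -6·(10³-6·10·6²+4·6³)/(24·100000) = 37/50000 rad
Load 3 — triangular load w₀=-6 kN/m (0→w₀ over full span):
  θ_3 = -w₀(7L⁴-30L²x²+15x⁴)/(360LEI) = -(-6)·(7·10⁴-30·10²·6²+15·6⁴)/(360·10·100000) = -29/93750 rad
Superposition: θ = Σ θ_i = 38057/48000000 rad ≈ 0.000793 rad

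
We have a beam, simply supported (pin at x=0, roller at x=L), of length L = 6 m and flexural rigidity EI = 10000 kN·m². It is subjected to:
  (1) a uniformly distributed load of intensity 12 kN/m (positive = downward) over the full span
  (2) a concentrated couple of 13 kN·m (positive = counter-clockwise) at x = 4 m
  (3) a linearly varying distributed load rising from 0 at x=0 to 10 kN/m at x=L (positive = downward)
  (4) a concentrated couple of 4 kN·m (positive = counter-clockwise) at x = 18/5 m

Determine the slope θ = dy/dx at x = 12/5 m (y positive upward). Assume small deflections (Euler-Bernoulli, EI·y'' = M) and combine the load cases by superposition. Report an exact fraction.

θ(12/5) = -4693/937500 rad

Load 1 — uniform load w=12 kN/m over full span:
  θ_1 = -w(L³-6Lx²+4x³)/(24EI) = -12·(6³-6·6·(12/5)²+4·(12/5)³)/(24·10000) = -999/312500 rad
Load 2 — applied couple M₀=13 kN·m at a=4 m (b=L-a=2):
  θ_2 = (M₀x²/(2L)+C₁)/EI  [x≤a] with C₁=M₀(3b²-L²)/(6L)=-26/3 = (13·(12/5)²/(2·6)+(-26/3))/10000 = -91/375000 rad
Load 3 — triangular load w₀=10 kN/m (0→w₀ over full span):
  θ_3 = -w₀(7L⁴-30L²x²+15x⁴)/(360LEI) = -10·(7·6⁴-30·6²·(12/5)²+15·(12/5)⁴)/(360·6·10000) = -969/625000 rad
Load 4 — applied couple M₀=4 kN·m at a=18/5 m (b=L-a=12/5):
  θ_4 = (M₀x²/(2L)+C₁)/EI  [x≤a] with C₁=M₀(3b²-L²)/(6L)=-52/25 = (4·(12/5)²/(2·6)+(-52/25))/10000 = -1/62500 rad
Superposition: θ = Σ θ_i = -4693/937500 rad ≈ -0.005006 rad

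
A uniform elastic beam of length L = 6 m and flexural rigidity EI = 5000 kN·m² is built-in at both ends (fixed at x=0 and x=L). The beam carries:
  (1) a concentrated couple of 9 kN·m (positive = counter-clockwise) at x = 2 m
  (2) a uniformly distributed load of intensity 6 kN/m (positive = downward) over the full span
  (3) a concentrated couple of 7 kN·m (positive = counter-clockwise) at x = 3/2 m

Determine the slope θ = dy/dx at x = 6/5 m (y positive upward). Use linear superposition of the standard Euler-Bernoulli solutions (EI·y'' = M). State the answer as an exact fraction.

Load 1 — applied couple M₀=9 kN·m at a=2 m (b=L-a=4):
  θ_1 = (R_Ax²/2 - M_Ax)/EI  [x≤a] with R_A=2, M_A=0 = (2·(6/5)²/2 - 0·(6/5))/5000 = 9/31250 rad
Load 2 — uniform load w=6 kN/m over full span:
  θ_2 = -wx(L-x)(L-2x)/(12EI) = -6·(6/5)·(6-(6/5))·(6-2·(6/5))/(12·5000) = -162/78125 rad
Load 3 — applied couple M₀=7 kN·m at a=3/2 m (b=L-a=9/2):
  θ_3 = (R_Ax²/2 - M_Ax)/EI  [x≤a] with R_A=21/16, M_A=-21/16 = ((21/16)·(6/5)²/2 - (-21/16)·(6/5))/5000 = 63/125000 rad
Superposition: θ = Σ θ_i = -801/625000 rad ≈ -0.001282 rad

θ(6/5) = -801/625000 rad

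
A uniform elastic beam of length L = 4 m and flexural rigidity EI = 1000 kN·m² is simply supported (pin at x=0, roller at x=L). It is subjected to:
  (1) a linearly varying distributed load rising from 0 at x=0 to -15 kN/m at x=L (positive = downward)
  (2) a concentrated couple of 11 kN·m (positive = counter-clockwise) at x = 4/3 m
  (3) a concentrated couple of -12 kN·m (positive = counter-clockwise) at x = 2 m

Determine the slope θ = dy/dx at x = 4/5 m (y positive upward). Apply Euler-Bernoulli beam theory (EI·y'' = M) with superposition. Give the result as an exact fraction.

Load 1 — triangular load w₀=-15 kN/m (0→w₀ over full span):
  θ_1 = -w₀(7L⁴-30L²x²+15x⁴)/(360LEI) = -(-15)·(7·4⁴-30·4²·(4/5)²+15·(4/5)⁴)/(360·4·1000) = 728/46875 rad
Load 2 — applied couple M₀=11 kN·m at a=4/3 m (b=L-a=8/3):
  θ_2 = (M₀x²/(2L)+C₁)/EI  [x≤a] with C₁=M₀(3b²-L²)/(6L)=22/9 = (11·(4/5)²/(2·4)+(22/9))/1000 = 187/56250 rad
Load 3 — applied couple M₀=-12 kN·m at a=2 m (b=L-a=2):
  θ_3 = (M₀x²/(2L)+C₁)/EI  [x≤a] with C₁=M₀(3b²-L²)/(6L)=2 = ((-12)·(4/5)²/(2·4)+2)/1000 = 13/12500 rad
Superposition: θ = Σ θ_i = 11191/562500 rad ≈ 0.019895 rad

θ(4/5) = 11191/562500 rad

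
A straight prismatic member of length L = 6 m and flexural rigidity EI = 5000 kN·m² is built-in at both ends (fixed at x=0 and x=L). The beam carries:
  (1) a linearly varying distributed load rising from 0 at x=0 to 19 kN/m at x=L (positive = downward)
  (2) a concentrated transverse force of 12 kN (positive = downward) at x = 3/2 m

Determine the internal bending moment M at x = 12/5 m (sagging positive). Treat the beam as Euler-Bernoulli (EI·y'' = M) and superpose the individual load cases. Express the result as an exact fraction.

M(12/5) = 14319/1000 kN·m

Load 1 — triangular load w₀=19 kN/m (0→w₀ over full span):
  M_1 = 3w₀Lx/20 - w₀L²/30 - w₀x³/(6L) = 3·19·6·(12/5)/20 - 19·6²/30 - 19·(12/5)³/(6·6) = 1368/125 kN·m
Load 2 — point force P=12 kN at a=3/2 m (b=L-a=9/2):
  M_2 = Pa²(a+3b)(L-x)/L³ - Pa²b/L²  [x>a] = 12·(3/2)²·((3/2)+3·(9/2))·(6-(12/5))/6³ - 12·(3/2)²·(9/2)/6² = 27/8 kN·m
Superposition: M = Σ M_i = 14319/1000 kN·m ≈ 14.319000 kN·m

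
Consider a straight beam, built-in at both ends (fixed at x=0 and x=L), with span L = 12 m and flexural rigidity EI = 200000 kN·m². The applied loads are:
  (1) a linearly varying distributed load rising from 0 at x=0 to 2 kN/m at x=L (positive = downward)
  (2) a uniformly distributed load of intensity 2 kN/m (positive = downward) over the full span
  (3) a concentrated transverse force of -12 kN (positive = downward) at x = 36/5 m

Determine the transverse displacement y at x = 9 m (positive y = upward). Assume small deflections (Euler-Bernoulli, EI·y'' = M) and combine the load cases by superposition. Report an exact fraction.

y(9) = -14337/80000000 m

Load 1 — triangular load w₀=2 kN/m (0→w₀ over full span):
  y_1 = -w₀x²(L-x)²(x+2L)/(120LEI) = -2·9²·(12-9)²·(9+2·12)/(120·12·200000) = -2673/16000000 m
Load 2 — uniform load w=2 kN/m over full span:
  y_2 = -wx²(L-x)²/(24EI) = -2·9²·(12-9)²/(24·200000) = -243/800000 m
Load 3 — point force P=-12 kN at a=36/5 m (b=L-a=24/5):
  y_3 = -Pa²(L-x)²(3bL-(3b+a)(L-x))/(6L³EI)  [x>a] = -(-12)·(36/5)²·(12-9)²·(3·(24/5)·12-(3·(24/5)+(36/5))·(12-9))/(6·12³·200000) = 729/2500000 m
Superposition: y = Σ y_i = -14337/80000000 m ≈ -0.000179 m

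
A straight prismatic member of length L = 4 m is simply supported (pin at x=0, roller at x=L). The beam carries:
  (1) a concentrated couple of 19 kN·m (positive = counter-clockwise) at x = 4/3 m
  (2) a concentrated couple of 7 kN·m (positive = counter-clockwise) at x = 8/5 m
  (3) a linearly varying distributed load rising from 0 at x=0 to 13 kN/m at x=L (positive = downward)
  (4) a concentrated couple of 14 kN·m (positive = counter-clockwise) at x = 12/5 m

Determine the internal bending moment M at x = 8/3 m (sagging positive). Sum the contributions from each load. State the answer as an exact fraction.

Load 1 — applied couple M₀=19 kN·m at a=4/3 m (b=L-a=8/3):
  M_1 = M₀x/L - M₀  [x>a] = 19·(8/3)/4 - 19 = -19/3 kN·m
Load 2 — applied couple M₀=7 kN·m at a=8/5 m (b=L-a=12/5):
  M_2 = M₀x/L - M₀  [x>a] = 7·(8/3)/4 - 7 = -7/3 kN·m
Load 3 — triangular load w₀=13 kN/m (0→w₀ over full span):
  M_3 = w₀Lx/6 - w₀x³/(6L) = 13·4·(8/3)/6 - 13·(8/3)³/(6·4) = 1040/81 kN·m
Load 4 — applied couple M₀=14 kN·m at a=12/5 m (b=L-a=8/5):
  M_4 = M₀x/L - M₀  [x>a] = 14·(8/3)/4 - 14 = -14/3 kN·m
Superposition: M = Σ M_i = -40/81 kN·m ≈ -0.493827 kN·m

M(8/3) = -40/81 kN·m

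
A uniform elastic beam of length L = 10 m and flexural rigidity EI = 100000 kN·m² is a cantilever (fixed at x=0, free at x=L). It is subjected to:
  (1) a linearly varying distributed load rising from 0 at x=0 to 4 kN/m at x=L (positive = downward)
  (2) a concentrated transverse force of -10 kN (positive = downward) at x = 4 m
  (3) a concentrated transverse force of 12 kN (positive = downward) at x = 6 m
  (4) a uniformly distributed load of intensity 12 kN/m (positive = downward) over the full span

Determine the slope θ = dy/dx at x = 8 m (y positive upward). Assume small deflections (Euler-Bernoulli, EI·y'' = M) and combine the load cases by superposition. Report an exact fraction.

θ(8) = -4903/187500 rad

Load 1 — triangular load w₀=4 kN/m (0→w₀ over full span):
  θ_1 = (w₀Lx²/4-w₀L²x/3-w₀x⁴/(24L))/EI = (4·10·8²/4-4·10²·8/3-4·8⁴/(24·10))/100000 = -232/46875 rad
Load 2 — point force P=-10 kN at a=4 m (b=L-a=6):
  θ_2 = -Pa²/(2EI)  [x>a] = -(-10)·4²/(2·100000) = 1/1250 rad
Load 3 — point force P=12 kN at a=6 m (b=L-a=4):
  θ_3 = -Pa²/(2EI)  [x>a] = -12·6²/(2·100000) = -27/12500 rad
Load 4 — uniform load w=12 kN/m over full span:
  θ_4 = -wx(x²-3Lx+3L²)/(6EI) = -12·8·(8²-3·10·8+3·10²)/(6·100000) = -62/3125 rad
Superposition: θ = Σ θ_i = -4903/187500 rad ≈ -0.026149 rad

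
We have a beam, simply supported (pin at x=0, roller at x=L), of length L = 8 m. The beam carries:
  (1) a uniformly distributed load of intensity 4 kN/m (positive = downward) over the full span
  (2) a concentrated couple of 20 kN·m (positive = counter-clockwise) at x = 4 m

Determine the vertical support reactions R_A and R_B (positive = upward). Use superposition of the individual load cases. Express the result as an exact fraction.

R_A = 37/2 kN, R_B = 27/2 kN

Load 1 — uniform load w=4 kN/m over full span:
  R_A = wL/2 = 4·8/2 = 16 kN
  R_B = wL/2 = 4·8/2 = 16 kN
Load 2 — applied couple M₀=20 kN·m at a=4 m (b=L-a=4):
  R_A = M₀/L = 20/8 = 5/2 kN
  R_B = -M₀/L = -20/8 = -5/2 kN
Superposition: R_A = 37/2 kN, R_B = 27/2 kN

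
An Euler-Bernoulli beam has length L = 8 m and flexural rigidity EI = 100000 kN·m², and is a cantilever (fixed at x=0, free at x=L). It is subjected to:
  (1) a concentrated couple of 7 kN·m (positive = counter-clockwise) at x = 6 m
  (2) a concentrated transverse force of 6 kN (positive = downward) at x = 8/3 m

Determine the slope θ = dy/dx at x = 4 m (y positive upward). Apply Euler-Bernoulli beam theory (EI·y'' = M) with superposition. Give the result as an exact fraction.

Load 1 — applied couple M₀=7 kN·m at a=6 m (b=L-a=2):
  θ_1 = M₀x/EI  [x≤a] = 7·4/100000 = 7/25000 rad
Load 2 — point force P=6 kN at a=8/3 m (b=L-a=16/3):
  θ_2 = -Pa²/(2EI)  [x>a] = -6·(8/3)²/(2·100000) = -2/9375 rad
Superposition: θ = Σ θ_i = 1/15000 rad ≈ 0.000067 rad

θ(4) = 1/15000 rad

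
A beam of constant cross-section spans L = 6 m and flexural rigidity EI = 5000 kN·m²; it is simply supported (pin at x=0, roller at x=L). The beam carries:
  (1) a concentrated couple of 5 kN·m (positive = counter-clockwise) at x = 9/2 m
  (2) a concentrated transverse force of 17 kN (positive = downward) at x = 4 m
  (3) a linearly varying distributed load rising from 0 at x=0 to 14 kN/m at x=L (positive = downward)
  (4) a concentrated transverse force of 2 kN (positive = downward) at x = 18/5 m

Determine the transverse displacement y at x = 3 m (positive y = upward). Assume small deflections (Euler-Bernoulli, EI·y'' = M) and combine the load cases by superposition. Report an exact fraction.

y(3) = -1201351/30000000 m

Load 1 — applied couple M₀=5 kN·m at a=9/2 m (b=L-a=3/2):
  y_1 = (M₀x³/(6L)+C₁x)/EI  [x≤a] with C₁=M₀(3b²-L²)/(6L)=-65/16 = (5·3³/(6·6)+(-65/16)·3)/5000 = -27/16000 m
Load 2 — point force P=17 kN at a=4 m (b=L-a=2):
  y_2 = -Pbx(L²-b²-x²)/(6LEI)  [x≤a] = -17·2·3·(6²-2²-3²)/(6·6·5000) = -391/30000 m
Load 3 — triangular load w₀=14 kN/m (0→w₀ over full span):
  y_3 = -w₀x(7L⁴-10L²x²+3x⁴)/(360LEI) = -14·3·(7·6⁴-10·6²·3²+3·3⁴)/(360·6·5000) = -189/8000 m
Load 4 — point force P=2 kN at a=18/5 m (b=L-a=12/5):
  y_4 = -Pbx(L²-b²-x²)/(6LEI)  [x≤a] = -2·(12/5)·3·(6²-(12/5)²-3²)/(6·6·5000) = -531/312500 m
Superposition: y = Σ y_i = -1201351/30000000 m ≈ -0.040045 m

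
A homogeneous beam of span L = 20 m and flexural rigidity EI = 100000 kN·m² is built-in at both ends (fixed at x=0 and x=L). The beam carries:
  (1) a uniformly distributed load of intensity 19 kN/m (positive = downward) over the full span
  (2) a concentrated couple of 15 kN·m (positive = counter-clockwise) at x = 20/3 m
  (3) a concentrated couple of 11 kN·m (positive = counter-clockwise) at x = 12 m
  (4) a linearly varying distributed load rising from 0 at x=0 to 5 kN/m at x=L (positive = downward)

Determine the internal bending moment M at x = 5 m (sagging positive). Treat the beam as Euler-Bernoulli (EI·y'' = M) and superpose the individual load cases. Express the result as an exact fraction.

Load 1 — uniform load w=19 kN/m over full span:
  M_1 = wLx/2 - wL²/12 - wx²/2 = 19·20·5/2 - 19·20²/12 - 19·5²/2 = 475/6 kN·m
Load 2 — applied couple M₀=15 kN·m at a=20/3 m (b=L-a=40/3):
  M_2 = R_Ax - M_A  [x≤a] with R_A=1, M_A=0 = 1·5 - 0 = 5 kN·m
Load 3 — applied couple M₀=11 kN·m at a=12 m (b=L-a=8):
  M_3 = R_Ax - M_A  [x≤a] with R_A=99/125, M_A=88/25 = (99/125)·5 - (88/25) = 11/25 kN·m
Load 4 — triangular load w₀=5 kN/m (0→w₀ over full span):
  M_4 = 3w₀Lx/20 - w₀L²/30 - w₀x³/(6L) = 3·5·20·5/20 - 5·20²/30 - 5·5³/(6·20) = 25/8 kN·m
Superposition: M = Σ M_i = 52639/600 kN·m ≈ 87.731667 kN·m

M(5) = 52639/600 kN·m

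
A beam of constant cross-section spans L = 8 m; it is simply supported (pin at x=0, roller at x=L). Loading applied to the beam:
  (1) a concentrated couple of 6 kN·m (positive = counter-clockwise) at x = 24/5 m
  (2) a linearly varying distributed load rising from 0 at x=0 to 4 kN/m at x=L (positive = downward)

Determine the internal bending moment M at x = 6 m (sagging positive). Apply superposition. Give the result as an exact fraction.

M(6) = 25/2 kN·m

Load 1 — applied couple M₀=6 kN·m at a=24/5 m (b=L-a=16/5):
  M_1 = M₀x/L - M₀  [x>a] = 6·6/8 - 6 = -3/2 kN·m
Load 2 — triangular load w₀=4 kN/m (0→w₀ over full span):
  M_2 = w₀Lx/6 - w₀x³/(6L) = 4·8·6/6 - 4·6³/(6·8) = 14 kN·m
Superposition: M = Σ M_i = 25/2 kN·m ≈ 12.500000 kN·m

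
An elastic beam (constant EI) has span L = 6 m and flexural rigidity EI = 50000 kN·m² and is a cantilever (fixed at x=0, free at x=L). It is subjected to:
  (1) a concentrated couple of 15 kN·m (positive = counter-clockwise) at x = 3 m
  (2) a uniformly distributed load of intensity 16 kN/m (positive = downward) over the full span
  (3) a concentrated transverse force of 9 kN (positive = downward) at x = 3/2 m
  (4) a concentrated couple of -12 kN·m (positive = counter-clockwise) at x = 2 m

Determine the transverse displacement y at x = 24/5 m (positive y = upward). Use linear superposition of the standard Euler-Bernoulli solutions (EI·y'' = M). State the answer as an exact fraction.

y(24/5) = -18884199/500000000 m

Load 1 — applied couple M₀=15 kN·m at a=3 m (b=L-a=3):
  y_1 = M₀a(2x-a)/(2EI)  [x>a] = 15·3·(2·(24/5)-3)/(2·50000) = 297/100000 m
Load 2 — uniform load w=16 kN/m over full span:
  y_2 = -wx²(x²-4Lx+6L²)/(24EI) = -16·(24/5)²·((24/5)²-4·6·(24/5)+6·6²)/(24·50000) = -74304/1953125 m
Load 3 — point force P=9 kN at a=3/2 m (b=L-a=9/2):
  y_3 = -Pa²(3x-a)/(6EI)  [x>a] = -9·(3/2)²·(3·(24/5)-(3/2))/(6·50000) = -3483/4000000 m
Load 4 — applied couple M₀=-12 kN·m at a=2 m (b=L-a=4):
  y_4 = M₀a(2x-a)/(2EI)  [x>a] = (-12)·2·(2·(24/5)-2)/(2·50000) = -57/31250 m
Superposition: y = Σ y_i = -18884199/500000000 m ≈ -0.037768 m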